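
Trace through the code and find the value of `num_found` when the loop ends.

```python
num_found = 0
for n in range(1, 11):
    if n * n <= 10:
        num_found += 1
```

Let's trace through this code step by step.

Initialize: num_found = 0
Entering loop: for n in range(1, 11):
After iteration 1: n = 1, num_found = 1
After iteration 2: n = 2, num_found = 2
After iteration 3: n = 3, num_found = 3
After iteration 4: n = 4, num_found = 3
After iteration 5: n = 5, num_found = 3
After iteration 6: n = 6, num_found = 3
After iteration 7: n = 7, num_found = 3
After iteration 8: n = 8, num_found = 3
After iteration 9: n = 9, num_found = 3
After iteration 10: n = 10, num_found = 3
Loop ends.

Final answer: 3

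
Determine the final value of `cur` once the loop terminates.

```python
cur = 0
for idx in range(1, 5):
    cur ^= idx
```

Let's trace through this code step by step.

Initialize: cur = 0
Entering loop: for idx in range(1, 5):
After iteration 1: idx = 1, cur = 1
After iteration 2: idx = 2, cur = 3
After iteration 3: idx = 3, cur = 0
After iteration 4: idx = 4, cur = 4
Loop ends.

Final answer: 4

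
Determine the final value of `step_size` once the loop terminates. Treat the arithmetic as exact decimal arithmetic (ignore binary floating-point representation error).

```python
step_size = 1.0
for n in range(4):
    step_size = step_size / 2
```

Let's trace through this code step by step.

Initialize: step_size = 1.0
Entering loop: for n in range(4):
After iteration 1: n = 0, step_size = 0.5
After iteration 2: n = 1, step_size = 0.25
After iteration 3: n = 2, step_size = 0.125
After iteration 4: n = 3, step_size = 0.0625
Loop ends.

Final answer: 0.0625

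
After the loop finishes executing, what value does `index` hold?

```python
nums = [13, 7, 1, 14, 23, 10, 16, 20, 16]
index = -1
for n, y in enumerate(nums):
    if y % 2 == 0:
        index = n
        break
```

Let's trace through this code step by step.

Initialize: nums = [13, 7, 1, 14, 23, 10, 16, 20, 16]
Initialize: index = -1
Entering loop: for n, y in enumerate(nums):
After iteration 1: n = 0, y = 13, index = -1
After iteration 2: n = 1, y = 7, index = -1
After iteration 3: n = 2, y = 1, index = -1
After iteration 4: n = 3, y = 14, index = 3
Loop ends.

Final answer: 3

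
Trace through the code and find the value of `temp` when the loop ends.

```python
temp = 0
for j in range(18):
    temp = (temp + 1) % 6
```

Let's trace through this code step by step.

Initialize: temp = 0
Entering loop: for j in range(18):
After iteration 1: j = 0, temp = 1
After iteration 2: j = 1, temp = 2
After iteration 3: j = 2, temp = 3
After iteration 4: j = 3, temp = 4
After iteration 5: j = 4, temp = 5
After iteration 6: j = 5, temp = 0
After iteration 7: j = 6, temp = 1
After iteration 8: j = 7, temp = 2
After iteration 9: j = 8, temp = 3
After iteration 10: j = 9, temp = 4
After iteration 11: j = 10, temp = 5
After iteration 12: j = 11, temp = 0
After iteration 13: j = 12, temp = 1
After iteration 14: j = 13, temp = 2
After iteration 15: j = 14, temp = 3
After iteration 16: j = 15, temp = 4
After iteration 17: j = 16, temp = 5
After iteration 18: j = 17, temp = 0
Loop ends.

Final answer: 0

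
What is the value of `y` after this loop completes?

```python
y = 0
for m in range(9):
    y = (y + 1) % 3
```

Let's trace through this code step by step.

Initialize: y = 0
Entering loop: for m in range(9):
After iteration 1: m = 0, y = 1
After iteration 2: m = 1, y = 2
After iteration 3: m = 2, y = 0
After iteration 4: m = 3, y = 1
After iteration 5: m = 4, y = 2
After iteration 6: m = 5, y = 0
After iteration 7: m = 6, y = 1
After iteration 8: m = 7, y = 2
After iteration 9: m = 8, y = 0
Loop ends.

Final answer: 0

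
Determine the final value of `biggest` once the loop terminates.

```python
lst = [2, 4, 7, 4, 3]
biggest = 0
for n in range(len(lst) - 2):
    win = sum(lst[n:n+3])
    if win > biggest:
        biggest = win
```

Let's trace through this code step by step.

Initialize: lst = [2, 4, 7, 4, 3]
Initialize: biggest = 0
Entering loop: for n in range(len(lst) - 2):
After iteration 1: n = 0, biggest = 13, win = 13
After iteration 2: n = 1, biggest = 15, win = 15
After iteration 3: n = 2, biggest = 15, win = 14
Loop ends.

Final answer: 15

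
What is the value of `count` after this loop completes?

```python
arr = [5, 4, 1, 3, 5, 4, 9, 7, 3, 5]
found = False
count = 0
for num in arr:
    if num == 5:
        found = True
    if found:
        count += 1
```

Let's trace through this code step by step.

Initialize: arr = [5, 4, 1, 3, 5, 4, 9, 7, 3, 5]
Initialize: found = False
Initialize: count = 0
Entering loop: for num in arr:
After iteration 1: num = 5, found = True, count = 1
After iteration 2: num = 4, found = True, count = 2
After iteration 3: num = 1, found = True, count = 3
After iteration 4: num = 3, found = True, count = 4
After iteration 5: num = 5, found = True, count = 5
After iteration 6: num = 4, found = True, count = 6
After iteration 7: num = 9, found = True, count = 7
After iteration 8: num = 7, found = True, count = 8
After iteration 9: num = 3, found = True, count = 9
After iteration 10: num = 5, found = True, count = 10
Loop ends.

Final answer: 10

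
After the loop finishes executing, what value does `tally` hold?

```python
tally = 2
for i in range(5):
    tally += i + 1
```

Let's trace through this code step by step.

Initialize: tally = 2
Entering loop: for i in range(5):
After iteration 1: i = 0, tally = 3
After iteration 2: i = 1, tally = 5
After iteration 3: i = 2, tally = 8
After iteration 4: i = 3, tally = 12
After iteration 5: i = 4, tally = 17
Loop ends.

Final answer: 17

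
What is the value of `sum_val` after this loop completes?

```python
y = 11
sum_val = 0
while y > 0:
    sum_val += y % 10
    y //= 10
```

Let's trace through this code step by step.

Initialize: y = 11
Initialize: sum_val = 0
Entering loop: while y > 0:
After iteration 1: y = 1, sum_val = 1
After iteration 2: y = 0, sum_val = 2
Loop ends.

Final answer: 2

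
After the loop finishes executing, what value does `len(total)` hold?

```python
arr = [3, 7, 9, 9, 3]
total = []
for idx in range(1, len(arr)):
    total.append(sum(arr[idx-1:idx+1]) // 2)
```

Let's trace through this code step by step.

Initialize: arr = [3, 7, 9, 9, 3]
Initialize: total = []
Entering loop: for idx in range(1, len(arr)):
After iteration 1: idx = 1, total = [5]
After iteration 2: idx = 2, total = [5, 8]
After iteration 3: idx = 3, total = [5, 8, 9]
After iteration 4: idx = 4, total = [5, 8, 9, 6]
Loop ends.
len(total) = 4

Final answer: 4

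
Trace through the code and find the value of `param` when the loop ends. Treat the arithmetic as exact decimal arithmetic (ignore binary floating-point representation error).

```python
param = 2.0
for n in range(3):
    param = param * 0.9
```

Let's trace through this code step by step.

Initialize: param = 2.0
Entering loop: for n in range(3):
After iteration 1: n = 0, param = 1.8
After iteration 2: n = 1, param = 1.62
After iteration 3: n = 2, param = 1.458
Loop ends.

Final answer: 1.458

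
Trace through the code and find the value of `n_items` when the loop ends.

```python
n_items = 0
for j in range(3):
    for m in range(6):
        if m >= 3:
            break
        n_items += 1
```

Let's trace through this code step by step.

Initialize: n_items = 0
Entering loop: for j in range(3):
After iteration 1: j = 0, n_items = 3
After iteration 2: j = 1, n_items = 6
After iteration 3: j = 2, n_items = 9
Loop ends.

Final answer: 9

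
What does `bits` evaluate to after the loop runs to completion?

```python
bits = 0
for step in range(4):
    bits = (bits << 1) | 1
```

Let's trace through this code step by step.

Initialize: bits = 0
Entering loop: for step in range(4):
After iteration 1: step = 0, bits = 1
After iteration 2: step = 1, bits = 3
After iteration 3: step = 2, bits = 7
After iteration 4: step = 3, bits = 15
Loop ends.

Final answer: 15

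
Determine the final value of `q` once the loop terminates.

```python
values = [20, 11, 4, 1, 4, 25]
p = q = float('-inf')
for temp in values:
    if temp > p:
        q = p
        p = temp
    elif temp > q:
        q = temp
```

Let's trace through this code step by step.

Initialize: values = [20, 11, 4, 1, 4, 25]
Initialize: p = -inf
Initialize: q = -inf
Entering loop: for temp in values:
After iteration 1: temp = 20, p = 20, q = -inf
After iteration 2: temp = 11, p = 20, q = 11
After iteration 3: temp = 4, p = 20, q = 11
After iteration 4: temp = 1, p = 20, q = 11
After iteration 5: temp = 4, p = 20, q = 11
After iteration 6: temp = 25, p = 25, q = 20
Loop ends.

Final answer: 20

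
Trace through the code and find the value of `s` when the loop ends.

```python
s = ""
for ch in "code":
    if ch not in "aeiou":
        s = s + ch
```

Let's trace through this code step by step.

Initialize: s = ''
Entering loop: for ch in "code":
After iteration 1: ch = 'c', s = 'c'
After iteration 2: ch = 'o', s = 'c'
After iteration 3: ch = 'd', s = 'cd'
After iteration 4: ch = 'e', s = 'cd'
Loop ends.

Final answer: 'cd'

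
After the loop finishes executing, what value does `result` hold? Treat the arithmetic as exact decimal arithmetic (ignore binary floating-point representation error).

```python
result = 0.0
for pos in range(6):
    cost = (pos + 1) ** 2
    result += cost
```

Let's trace through this code step by step.

Initialize: result = 0.0
Entering loop: for pos in range(6):
After iteration 1: pos = 0, result = 1.0, cost = 1
After iteration 2: pos = 1, result = 5.0, cost = 4
After iteration 3: pos = 2, result = 14.0, cost = 9
After iteration 4: pos = 3, result = 30.0, cost = 16
After iteration 5: pos = 4, result = 55.0, cost = 25
After iteration 6: pos = 5, result = 91.0, cost = 36
Loop ends.

Final answer: 91.0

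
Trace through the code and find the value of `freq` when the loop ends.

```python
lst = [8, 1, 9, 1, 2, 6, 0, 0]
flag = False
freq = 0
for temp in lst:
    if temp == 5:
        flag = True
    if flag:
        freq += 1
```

Let's trace through this code step by step.

Initialize: lst = [8, 1, 9, 1, 2, 6, 0, 0]
Initialize: flag = False
Initialize: freq = 0
Entering loop: for temp in lst:
After iteration 1: temp = 8, freq = 0
After iteration 2: temp = 1, freq = 0
After iteration 3: temp = 9, freq = 0
After iteration 4: temp = 1, freq = 0
After iteration 5: temp = 2, freq = 0
After iteration 6: temp = 6, freq = 0
After iteration 7: temp = 0, freq = 0
After iteration 8: temp = 0, freq = 0
Loop ends.

Final answer: 0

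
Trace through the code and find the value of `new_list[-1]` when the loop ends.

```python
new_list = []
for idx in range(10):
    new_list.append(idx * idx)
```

Let's trace through this code step by step.

Initialize: new_list = []
Entering loop: for idx in range(10):
After iteration 1: idx = 0, new_list = [0]
After iteration 2: idx = 1, new_list = [0, 1]
After iteration 3: idx = 2, new_list = [0, 1, 4]
After iteration 4: idx = 3, new_list = [0, 1, 4, 9]
After iteration 5: idx = 4, new_list = [0, 1, 4, 9, 16]
After iteration 6: idx = 5, new_list = [0, 1, 4, 9, 16, 25]
After iteration 7: idx = 6, new_list = [0, 1, 4, 9, 16, 25, 36]
After iteration 8: idx = 7, new_list = [0, 1, 4, 9, 16, 25, 36, 49]
After iteration 9: idx = 8, new_list = [0, 1, 4, 9, 16, 25, 36, 49, 64]
After iteration 10: idx = 9, new_list = [0, 1, 4, 9, 16, 25, 36, 49, 64, 81]
Loop ends.
new_list[-1] = 81

Final answer: 81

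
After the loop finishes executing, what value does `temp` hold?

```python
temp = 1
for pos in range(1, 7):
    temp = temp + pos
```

Let's trace through this code step by step.

Initialize: temp = 1
Entering loop: for pos in range(1, 7):
After iteration 1: pos = 1, temp = 2
After iteration 2: pos = 2, temp = 4
After iteration 3: pos = 3, temp = 7
After iteration 4: pos = 4, temp = 11
After iteration 5: pos = 5, temp = 16
After iteration 6: pos = 6, temp = 22
Loop ends.

Final answer: 22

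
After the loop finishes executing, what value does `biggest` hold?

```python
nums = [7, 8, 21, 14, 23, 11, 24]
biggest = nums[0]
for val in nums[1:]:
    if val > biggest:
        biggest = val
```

Let's trace through this code step by step.

Initialize: nums = [7, 8, 21, 14, 23, 11, 24]
Initialize: biggest = 7
Entering loop: for val in nums[1:]:
After iteration 1: val = 8, biggest = 8
After iteration 2: val = 21, biggest = 21
After iteration 3: val = 14, biggest = 21
After iteration 4: val = 23, biggest = 23
After iteration 5: val = 11, biggest = 23
After iteration 6: val = 24, biggest = 24
Loop ends.

Final answer: 24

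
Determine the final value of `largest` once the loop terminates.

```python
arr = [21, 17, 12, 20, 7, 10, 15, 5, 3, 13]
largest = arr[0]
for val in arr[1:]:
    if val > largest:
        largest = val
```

Let's trace through this code step by step.

Initialize: arr = [21, 17, 12, 20, 7, 10, 15, 5, 3, 13]
Initialize: largest = 21
Entering loop: for val in arr[1:]:
After iteration 1: val = 17, largest = 21
After iteration 2: val = 12, largest = 21
After iteration 3: val = 20, largest = 21
After iteration 4: val = 7, largest = 21
After iteration 5: val = 10, largest = 21
After iteration 6: val = 15, largest = 21
After iteration 7: val = 5, largest = 21
After iteration 8: val = 3, largest = 21
After iteration 9: val = 13, largest = 21
Loop ends.

Final answer: 21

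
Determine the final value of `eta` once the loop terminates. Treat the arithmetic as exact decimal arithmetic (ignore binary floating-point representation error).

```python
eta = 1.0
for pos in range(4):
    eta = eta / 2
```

Let's trace through this code step by step.

Initialize: eta = 1.0
Entering loop: for pos in range(4):
After iteration 1: pos = 0, eta = 0.5
After iteration 2: pos = 1, eta = 0.25
After iteration 3: pos = 2, eta = 0.125
After iteration 4: pos = 3, eta = 0.0625
Loop ends.

Final answer: 0.0625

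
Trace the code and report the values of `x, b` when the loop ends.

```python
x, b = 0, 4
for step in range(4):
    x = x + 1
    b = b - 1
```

Let's trace through this code step by step.

Initialize: x = 0
Initialize: b = 4
Entering loop: for step in range(4):
After iteration 1: step = 0, x = 1, b = 3
After iteration 2: step = 1, x = 2, b = 2
After iteration 3: step = 2, x = 3, b = 1
After iteration 4: step = 3, x = 4, b = 0
Loop ends.

Final answer: 4, 0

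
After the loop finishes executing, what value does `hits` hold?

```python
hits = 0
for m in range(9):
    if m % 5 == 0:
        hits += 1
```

Let's trace through this code step by step.

Initialize: hits = 0
Entering loop: for m in range(9):
After iteration 1: m = 0, hits = 1
After iteration 2: m = 1, hits = 1
After iteration 3: m = 2, hits = 1
After iteration 4: m = 3, hits = 1
After iteration 5: m = 4, hits = 1
After iteration 6: m = 5, hits = 2
After iteration 7: m = 6, hits = 2
After iteration 8: m = 7, hits = 2
After iteration 9: m = 8, hits = 2
Loop ends.

Final answer: 2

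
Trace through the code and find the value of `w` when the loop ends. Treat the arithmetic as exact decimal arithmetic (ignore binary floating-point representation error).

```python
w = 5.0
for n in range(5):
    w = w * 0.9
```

Let's trace through this code step by step.

Initialize: w = 5.0
Entering loop: for n in range(5):
After iteration 1: n = 0, w = 4.5
After iteration 2: n = 1, w = 4.05
After iteration 3: n = 2, w = 3.645
After iteration 4: n = 3, w = 3.2805
After iteration 5: n = 4, w = 2.95245
Loop ends.

Final answer: 2.95245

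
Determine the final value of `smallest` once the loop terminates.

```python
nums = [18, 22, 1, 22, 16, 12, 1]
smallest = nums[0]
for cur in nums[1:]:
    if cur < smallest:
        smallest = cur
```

Let's trace through this code step by step.

Initialize: nums = [18, 22, 1, 22, 16, 12, 1]
Initialize: smallest = 18
Entering loop: for cur in nums[1:]:
After iteration 1: cur = 22, smallest = 18
After iteration 2: cur = 1, smallest = 1
After iteration 3: cur = 22, smallest = 1
After iteration 4: cur = 16, smallest = 1
After iteration 5: cur = 12, smallest = 1
After iteration 6: cur = 1, smallest = 1
Loop ends.

Final answer: 1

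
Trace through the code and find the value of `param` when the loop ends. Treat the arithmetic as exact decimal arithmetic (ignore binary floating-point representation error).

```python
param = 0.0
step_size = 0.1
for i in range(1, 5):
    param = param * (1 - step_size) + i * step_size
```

Let's trace through this code step by step.

Initialize: param = 0.0
Initialize: step_size = 0.1
Entering loop: for i in range(1, 5):
After iteration 1: i = 1, param = 0.1
After iteration 2: i = 2, param = 0.29
After iteration 3: i = 3, param = 0.561
After iteration 4: i = 4, param = 0.9049
Loop ends.

Final answer: 0.9049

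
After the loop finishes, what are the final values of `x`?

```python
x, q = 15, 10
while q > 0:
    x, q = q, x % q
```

Let's trace through this code step by step.

Initialize: x = 15
Initialize: q = 10
Entering loop: while q > 0:
After iteration 1: x = 10, q = 5
After iteration 2: x = 5, q = 0
Loop ends.

Final answer: 5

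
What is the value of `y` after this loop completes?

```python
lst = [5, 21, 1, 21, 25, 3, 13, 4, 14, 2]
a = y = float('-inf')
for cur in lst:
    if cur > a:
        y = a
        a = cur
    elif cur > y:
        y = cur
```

Let's trace through this code step by step.

Initialize: lst = [5, 21, 1, 21, 25, 3, 13, 4, 14, 2]
Initialize: a = -inf
Initialize: y = -inf
Entering loop: for cur in lst:
After iteration 1: cur = 5, a = 5, y = -inf
After iteration 2: cur = 21, a = 21, y = 5
After iteration 3: cur = 1, a = 21, y = 5
After iteration 4: cur = 21, a = 21, y = 21
After iteration 5: cur = 25, a = 25, y = 21
After iteration 6: cur = 3, a = 25, y = 21
After iteration 7: cur = 13, a = 25, y = 21
After iteration 8: cur = 4, a = 25, y = 21
After iteration 9: cur = 14, a = 25, y = 21
After iteration 10: cur = 2, a = 25, y = 21
Loop ends.

Final answer: 21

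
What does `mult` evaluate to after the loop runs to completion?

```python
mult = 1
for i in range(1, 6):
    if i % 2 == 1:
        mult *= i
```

Let's trace through this code step by step.

Initialize: mult = 1
Entering loop: for i in range(1, 6):
After iteration 1: i = 1, mult = 1
After iteration 2: i = 2, mult = 1
After iteration 3: i = 3, mult = 3
After iteration 4: i = 4, mult = 3
After iteration 5: i = 5, mult = 15
Loop ends.

Final answer: 15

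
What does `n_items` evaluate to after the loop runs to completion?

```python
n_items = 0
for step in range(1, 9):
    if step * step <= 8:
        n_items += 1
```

Let's trace through this code step by step.

Initialize: n_items = 0
Entering loop: for step in range(1, 9):
After iteration 1: step = 1, n_items = 1
After iteration 2: step = 2, n_items = 2
After iteration 3: step = 3, n_items = 2
After iteration 4: step = 4, n_items = 2
After iteration 5: step = 5, n_items = 2
After iteration 6: step = 6, n_items = 2
After iteration 7: step = 7, n_items = 2
After iteration 8: step = 8, n_items = 2
Loop ends.

Final answer: 2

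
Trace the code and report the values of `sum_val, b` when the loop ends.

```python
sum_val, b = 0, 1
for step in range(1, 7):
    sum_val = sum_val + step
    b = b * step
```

Let's trace through this code step by step.

Initialize: sum_val = 0
Initialize: b = 1
Entering loop: for step in range(1, 7):
After iteration 1: step = 1, sum_val = 1, b = 1
After iteration 2: step = 2, sum_val = 3, b = 2
After iteration 3: step = 3, sum_val = 6, b = 6
After iteration 4: step = 4, sum_val = 10, b = 24
After iteration 5: step = 5, sum_val = 15, b = 120
After iteration 6: step = 6, sum_val = 21, b = 720
Loop ends.

Final answer: 21, 720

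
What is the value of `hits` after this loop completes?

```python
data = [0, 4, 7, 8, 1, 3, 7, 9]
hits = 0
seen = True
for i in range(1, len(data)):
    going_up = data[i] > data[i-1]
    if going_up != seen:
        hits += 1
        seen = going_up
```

Let's trace through this code step by step.

Initialize: data = [0, 4, 7, 8, 1, 3, 7, 9]
Initialize: hits = 0
Initialize: seen = True
Entering loop: for i in range(1, len(data)):
After iteration 1: i = 1, hits = 0, seen = True, going_up = True
After iteration 2: i = 2, hits = 0, seen = True, going_up = True
After iteration 3: i = 3, hits = 0, seen = True, going_up = True
After iteration 4: i = 4, hits = 1, seen = False, going_up = False
After iteration 5: i = 5, hits = 2, seen = True, going_up = True
After iteration 6: i = 6, hits = 2, seen = True, going_up = True
After iteration 7: i = 7, hits = 2, seen = True, going_up = True
Loop ends.

Final answer: 2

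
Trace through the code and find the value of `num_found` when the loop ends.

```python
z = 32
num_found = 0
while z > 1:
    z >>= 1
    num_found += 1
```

Let's trace through this code step by step.

Initialize: z = 32
Initialize: num_found = 0
Entering loop: while z > 1:
After iteration 1: z = 16, num_found = 1
After iteration 2: z = 8, num_found = 2
After iteration 3: z = 4, num_found = 3
After iteration 4: z = 2, num_found = 4
After iteration 5: z = 1, num_found = 5
Loop ends.

Final answer: 5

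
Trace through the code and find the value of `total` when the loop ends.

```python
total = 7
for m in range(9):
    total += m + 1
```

Let's trace through this code step by step.

Initialize: total = 7
Entering loop: for m in range(9):
After iteration 1: m = 0, total = 8
After iteration 2: m = 1, total = 10
After iteration 3: m = 2, total = 13
After iteration 4: m = 3, total = 17
After iteration 5: m = 4, total = 22
After iteration 6: m = 5, total = 28
After iteration 7: m = 6, total = 35
After iteration 8: m = 7, total = 43
After iteration 9: m = 8, total = 52
Loop ends.

Final answer: 52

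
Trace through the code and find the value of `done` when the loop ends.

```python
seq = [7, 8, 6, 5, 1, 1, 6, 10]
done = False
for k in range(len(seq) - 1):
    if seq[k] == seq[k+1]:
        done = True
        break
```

Let's trace through this code step by step.

Initialize: seq = [7, 8, 6, 5, 1, 1, 6, 10]
Initialize: done = False
Entering loop: for k in range(len(seq) - 1):
After iteration 1: k = 0, done = False
After iteration 2: k = 1, done = False
After iteration 3: k = 2, done = False
After iteration 4: k = 3, done = False
After iteration 5: k = 4, done = True
Loop ends.

Final answer: True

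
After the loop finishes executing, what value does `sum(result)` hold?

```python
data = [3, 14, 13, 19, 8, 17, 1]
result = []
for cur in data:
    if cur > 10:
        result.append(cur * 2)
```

Let's trace through this code step by step.

Initialize: data = [3, 14, 13, 19, 8, 17, 1]
Initialize: result = []
Entering loop: for cur in data:
After iteration 1: cur = 3, result = []
After iteration 2: cur = 14, result = [28]
After iteration 3: cur = 13, result = [28, 26]
After iteration 4: cur = 19, result = [28, 26, 38]
After iteration 5: cur = 8, result = [28, 26, 38]
After iteration 6: cur = 17, result = [28, 26, 38, 34]
After iteration 7: cur = 1, result = [28, 26, 38, 34]
Loop ends.
sum(result) = 126

Final answer: 126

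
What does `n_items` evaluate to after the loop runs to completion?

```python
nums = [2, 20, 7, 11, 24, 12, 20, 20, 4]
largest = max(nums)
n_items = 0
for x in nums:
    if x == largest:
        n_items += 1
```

Let's trace through this code step by step.

Initialize: nums = [2, 20, 7, 11, 24, 12, 20, 20, 4]
Initialize: largest = 24
Initialize: n_items = 0
Entering loop: for x in nums:
After iteration 1: x = 2, n_items = 0
After iteration 2: x = 20, n_items = 0
After iteration 3: x = 7, n_items = 0
After iteration 4: x = 11, n_items = 0
After iteration 5: x = 24, n_items = 1
After iteration 6: x = 12, n_items = 1
After iteration 7: x = 20, n_items = 1
After iteration 8: x = 20, n_items = 1
After iteration 9: x = 4, n_items = 1
Loop ends.

Final answer: 1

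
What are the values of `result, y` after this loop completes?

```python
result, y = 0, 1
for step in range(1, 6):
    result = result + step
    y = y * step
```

Let's trace through this code step by step.

Initialize: result = 0
Initialize: y = 1
Entering loop: for step in range(1, 6):
After iteration 1: step = 1, result = 1, y = 1
After iteration 2: step = 2, result = 3, y = 2
After iteration 3: step = 3, result = 6, y = 6
After iteration 4: step = 4, result = 10, y = 24
After iteration 5: step = 5, result = 15, y = 120
Loop ends.

Final answer: 15, 120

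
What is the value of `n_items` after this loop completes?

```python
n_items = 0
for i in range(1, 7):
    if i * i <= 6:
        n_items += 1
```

Let's trace through this code step by step.

Initialize: n_items = 0
Entering loop: for i in range(1, 7):
After iteration 1: i = 1, n_items = 1
After iteration 2: i = 2, n_items = 2
After iteration 3: i = 3, n_items = 2
After iteration 4: i = 4, n_items = 2
After iteration 5: i = 5, n_items = 2
After iteration 6: i = 6, n_items = 2
Loop ends.

Final answer: 2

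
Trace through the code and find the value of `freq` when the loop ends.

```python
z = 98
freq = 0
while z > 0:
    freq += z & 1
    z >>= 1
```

Let's trace through this code step by step.

Initialize: z = 98
Initialize: freq = 0
Entering loop: while z > 0:
After iteration 1: z = 49, freq = 0
After iteration 2: z = 24, freq = 1
After iteration 3: z = 12, freq = 1
After iteration 4: z = 6, freq = 1
After iteration 5: z = 3, freq = 1
After iteration 6: z = 1, freq = 2
After iteration 7: z = 0, freq = 3
Loop ends.

Final answer: 3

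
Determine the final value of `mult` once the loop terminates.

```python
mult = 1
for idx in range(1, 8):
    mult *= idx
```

Let's trace through this code step by step.

Initialize: mult = 1
Entering loop: for idx in range(1, 8):
After iteration 1: idx = 1, mult = 1
After iteration 2: idx = 2, mult = 2
After iteration 3: idx = 3, mult = 6
After iteration 4: idx = 4, mult = 24
After iteration 5: idx = 5, mult = 120
After iteration 6: idx = 6, mult = 720
After iteration 7: idx = 7, mult = 5040
Loop ends.

Final answer: 5040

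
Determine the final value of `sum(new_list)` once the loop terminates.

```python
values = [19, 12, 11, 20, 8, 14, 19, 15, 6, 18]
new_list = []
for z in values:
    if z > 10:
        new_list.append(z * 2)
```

Let's trace through this code step by step.

Initialize: values = [19, 12, 11, 20, 8, 14, 19, 15, 6, 18]
Initialize: new_list = []
Entering loop: for z in values:
After iteration 1: z = 19, new_list = [38]
After iteration 2: z = 12, new_list = [38, 24]
After iteration 3: z = 11, new_list = [38, 24, 22]
After iteration 4: z = 20, new_list = [38, 24, 22, 40]
After iteration 5: z = 8, new_list = [38, 24, 22, 40]
After iteration 6: z = 14, new_list = [38, 24, 22, 40, 28]
After iteration 7: z = 19, new_list = [38, 24, 22, 40, 28, 38]
After iteration 8: z = 15, new_list = [38, 24, 22, 40, 28, 38, 30]
After iteration 9: z = 6, new_list = [38, 24, 22, 40, 28, 38, 30]
After iteration 10: z = 18, new_list = [38, 24, 22, 40, 28, 38, 30, 36]
Loop ends.
sum(new_list) = 256

Final answer: 256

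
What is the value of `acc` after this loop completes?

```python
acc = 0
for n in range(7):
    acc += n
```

Let's trace through this code step by step.

Initialize: acc = 0
Entering loop: for n in range(7):
After iteration 1: n = 0, acc = 0
After iteration 2: n = 1, acc = 1
After iteration 3: n = 2, acc = 3
After iteration 4: n = 3, acc = 6
After iteration 5: n = 4, acc = 10
After iteration 6: n = 5, acc = 15
After iteration 7: n = 6, acc = 21
Loop ends.

Final answer: 21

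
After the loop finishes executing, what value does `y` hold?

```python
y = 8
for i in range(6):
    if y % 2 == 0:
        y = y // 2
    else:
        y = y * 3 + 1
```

Let's trace through this code step by step.

Initialize: y = 8
Entering loop: for i in range(6):
After iteration 1: i = 0, y = 4
After iteration 2: i = 1, y = 2
After iteration 3: i = 2, y = 1
After iteration 4: i = 3, y = 4
After iteration 5: i = 4, y = 2
After iteration 6: i = 5, y = 1
Loop ends.

Final answer: 1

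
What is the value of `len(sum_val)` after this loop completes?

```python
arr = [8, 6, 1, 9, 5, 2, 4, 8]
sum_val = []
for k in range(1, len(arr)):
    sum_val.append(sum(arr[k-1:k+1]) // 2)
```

Let's trace through this code step by step.

Initialize: arr = [8, 6, 1, 9, 5, 2, 4, 8]
Initialize: sum_val = []
Entering loop: for k in range(1, len(arr)):
After iteration 1: k = 1, sum_val = [7]
After iteration 2: k = 2, sum_val = [7, 3]
After iteration 3: k = 3, sum_val = [7, 3, 5]
After iteration 4: k = 4, sum_val = [7, 3, 5, 7]
After iteration 5: k = 5, sum_val = [7, 3, 5, 7, 3]
After iteration 6: k = 6, sum_val = [7, 3, 5, 7, 3, 3]
After iteration 7: k = 7, sum_val = [7, 3, 5, 7, 3, 3, 6]
Loop ends.
len(sum_val) = 7

Final answer: 7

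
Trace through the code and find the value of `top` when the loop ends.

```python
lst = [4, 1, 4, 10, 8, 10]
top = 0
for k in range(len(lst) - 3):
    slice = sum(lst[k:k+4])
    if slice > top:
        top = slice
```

Let's trace through this code step by step.

Initialize: lst = [4, 1, 4, 10, 8, 10]
Initialize: top = 0
Entering loop: for k in range(len(lst) - 3):
After iteration 1: k = 0, top = 19, slice = 19
After iteration 2: k = 1, top = 23, slice = 23
After iteration 3: k = 2, top = 32, slice = 32
Loop ends.

Final answer: 32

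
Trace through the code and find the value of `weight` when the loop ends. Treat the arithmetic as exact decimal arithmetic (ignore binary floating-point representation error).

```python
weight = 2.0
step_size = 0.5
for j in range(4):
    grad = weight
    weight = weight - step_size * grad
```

Let's trace through this code step by step.

Initialize: weight = 2.0
Initialize: step_size = 0.5
Entering loop: for j in range(4):
After iteration 1: j = 0, weight = 1.0, grad = 2.0
After iteration 2: j = 1, weight = 0.5, grad = 1.0
After iteration 3: j = 2, weight = 0.25, grad = 0.5
After iteration 4: j = 3, weight = 0.125, grad = 0.25
Loop ends.

Final answer: 0.125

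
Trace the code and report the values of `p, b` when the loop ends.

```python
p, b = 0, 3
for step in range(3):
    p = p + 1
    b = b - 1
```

Let's trace through this code step by step.

Initialize: p = 0
Initialize: b = 3
Entering loop: for step in range(3):
After iteration 1: step = 0, p = 1, b = 2
After iteration 2: step = 1, p = 2, b = 1
After iteration 3: step = 2, p = 3, b = 0
Loop ends.

Final answer: 3, 0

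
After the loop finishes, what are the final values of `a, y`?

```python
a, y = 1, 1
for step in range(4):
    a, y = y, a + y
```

Let's trace through this code step by step.

Initialize: a = 1
Initialize: y = 1
Entering loop: for step in range(4):
After iteration 1: step = 0, a = 1, y = 2
After iteration 2: step = 1, a = 2, y = 3
After iteration 3: step = 2, a = 3, y = 5
After iteration 4: step = 3, a = 5, y = 8
Loop ends.

Final answer: 5, 8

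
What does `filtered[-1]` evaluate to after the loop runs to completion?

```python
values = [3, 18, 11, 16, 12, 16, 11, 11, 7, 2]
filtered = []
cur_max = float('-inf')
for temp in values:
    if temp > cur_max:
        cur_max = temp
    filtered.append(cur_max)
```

Let's trace through this code step by step.

Initialize: values = [3, 18, 11, 16, 12, 16, 11, 11, 7, 2]
Initialize: filtered = []
Initialize: cur_max = -inf
Entering loop: for temp in values:
After iteration 1: temp = 3, filtered = [3], cur_max = 3
After iteration 2: temp = 18, filtered = [3, 18], cur_max = 18
After iteration 3: temp = 11, filtered = [3, 18, 18], cur_max = 18
After iteration 4: temp = 16, filtered = [3, 18, 18, 18], cur_max = 18
After iteration 5: temp = 12, filtered = [3, 18, 18, 18, 18], cur_max = 18
After iteration 6: temp = 16, filtered = [3, 18, 18, 18, 18, 18], cur_max = 18
After iteration 7: temp = 11, filtered = [3, 18, 18, 18, 18, 18, 18], cur_max = 18
After iteration 8: temp = 11, filtered = [3, 18, 18, 18, 18, 18, 18, 18], cur_max = 18
After iteration 9: temp = 7, filtered = [3, 18, 18, 18, 18, 18, 18, 18, 18], cur_max = 18
After iteration 10: temp = 2, filtered = [3, 18, 18, 18, 18, 18, 18, 18, 18, 18], cur_max = 18
Loop ends.
filtered[-1] = 18

Final answer: 18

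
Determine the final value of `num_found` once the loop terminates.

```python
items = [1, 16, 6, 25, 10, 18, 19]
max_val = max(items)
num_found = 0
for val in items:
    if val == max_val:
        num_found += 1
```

Let's trace through this code step by step.

Initialize: items = [1, 16, 6, 25, 10, 18, 19]
Initialize: max_val = 25
Initialize: num_found = 0
Entering loop: for val in items:
After iteration 1: val = 1, num_found = 0
After iteration 2: val = 16, num_found = 0
After iteration 3: val = 6, num_found = 0
After iteration 4: val = 25, num_found = 1
After iteration 5: val = 10, num_found = 1
After iteration 6: val = 18, num_found = 1
After iteration 7: val = 19, num_found = 1
Loop ends.

Final answer: 1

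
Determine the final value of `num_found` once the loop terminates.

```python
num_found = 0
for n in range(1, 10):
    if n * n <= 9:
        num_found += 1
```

Let's trace through this code step by step.

Initialize: num_found = 0
Entering loop: for n in range(1, 10):
After iteration 1: n = 1, num_found = 1
After iteration 2: n = 2, num_found = 2
After iteration 3: n = 3, num_found = 3
After iteration 4: n = 4, num_found = 3
After iteration 5: n = 5, num_found = 3
After iteration 6: n = 6, num_found = 3
After iteration 7: n = 7, num_found = 3
After iteration 8: n = 8, num_found = 3
After iteration 9: n = 9, num_found = 3
Loop ends.

Final answer: 3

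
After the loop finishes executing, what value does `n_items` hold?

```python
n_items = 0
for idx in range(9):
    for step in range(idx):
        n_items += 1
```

Let's trace through this code step by step.

Initialize: n_items = 0
Entering loop: for idx in range(9):
After iteration 1: idx = 0, n_items = 0
After iteration 2: idx = 1, n_items = 1, step = 0
After iteration 3: idx = 2, n_items = 3, step = 1
After iteration 4: idx = 3, n_items = 6, step = 2
After iteration 5: idx = 4, n_items = 10, step = 3
After iteration 6: idx = 5, n_items = 15, step = 4
After iteration 7: idx = 6, n_items = 21, step = 5
After iteration 8: idx = 7, n_items = 28, step = 6
After iteration 9: idx = 8, n_items = 36, step = 7
Loop ends.

Final answer: 36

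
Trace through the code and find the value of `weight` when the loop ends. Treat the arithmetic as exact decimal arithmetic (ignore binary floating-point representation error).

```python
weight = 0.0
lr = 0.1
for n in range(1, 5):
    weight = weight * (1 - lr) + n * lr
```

Let's trace through this code step by step.

Initialize: weight = 0.0
Initialize: lr = 0.1
Entering loop: for n in range(1, 5):
After iteration 1: n = 1, weight = 0.1
After iteration 2: n = 2, weight = 0.29
After iteration 3: n = 3, weight = 0.561
After iteration 4: n = 4, weight = 0.9049
Loop ends.

Final answer: 0.9049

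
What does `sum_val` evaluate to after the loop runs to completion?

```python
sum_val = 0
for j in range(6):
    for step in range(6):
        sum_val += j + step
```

Let's trace through this code step by step.

Initialize: sum_val = 0
Entering loop: for j in range(6):
After iteration 1: j = 0, sum_val = 15
After iteration 2: j = 1, sum_val = 36
After iteration 3: j = 2, sum_val = 63
After iteration 4: j = 3, sum_val = 96
After iteration 5: j = 4, sum_val = 135
After iteration 6: j = 5, sum_val = 180
Loop ends.

Final answer: 180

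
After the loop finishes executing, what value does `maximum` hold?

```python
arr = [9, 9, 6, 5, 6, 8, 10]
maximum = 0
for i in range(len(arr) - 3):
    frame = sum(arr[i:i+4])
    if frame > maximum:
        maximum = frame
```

Let's trace through this code step by step.

Initialize: arr = [9, 9, 6, 5, 6, 8, 10]
Initialize: maximum = 0
Entering loop: for i in range(len(arr) - 3):
After iteration 1: i = 0, maximum = 29, frame = 29
After iteration 2: i = 1, maximum = 29, frame = 26
After iteration 3: i = 2, maximum = 29, frame = 25
After iteration 4: i = 3, maximum = 29, frame = 29
Loop ends.

Final answer: 29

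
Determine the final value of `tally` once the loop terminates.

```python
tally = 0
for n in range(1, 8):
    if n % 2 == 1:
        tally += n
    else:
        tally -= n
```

Let's trace through this code step by step.

Initialize: tally = 0
Entering loop: for n in range(1, 8):
After iteration 1: n = 1, tally = 1
After iteration 2: n = 2, tally = -1
After iteration 3: n = 3, tally = 2
After iteration 4: n = 4, tally = -2
After iteration 5: n = 5, tally = 3
After iteration 6: n = 6, tally = -3
After iteration 7: n = 7, tally = 4
Loop ends.

Final answer: 4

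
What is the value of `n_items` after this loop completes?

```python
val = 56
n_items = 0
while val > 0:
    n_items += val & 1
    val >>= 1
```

Let's trace through this code step by step.

Initialize: val = 56
Initialize: n_items = 0
Entering loop: while val > 0:
After iteration 1: val = 28, n_items = 0
After iteration 2: val = 14, n_items = 0
After iteration 3: val = 7, n_items = 0
After iteration 4: val = 3, n_items = 1
After iteration 5: val = 1, n_items = 2
After iteration 6: val = 0, n_items = 3
Loop ends.

Final answer: 3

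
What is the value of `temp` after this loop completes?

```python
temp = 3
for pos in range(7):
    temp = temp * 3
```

Let's trace through this code step by step.

Initialize: temp = 3
Entering loop: for pos in range(7):
After iteration 1: pos = 0, temp = 9
After iteration 2: pos = 1, temp = 27
After iteration 3: pos = 2, temp = 81
After iteration 4: pos = 3, temp = 243
After iteration 5: pos = 4, temp = 729
After iteration 6: pos = 5, temp = 2187
After iteration 7: pos = 6, temp = 6561
Loop ends.

Final answer: 6561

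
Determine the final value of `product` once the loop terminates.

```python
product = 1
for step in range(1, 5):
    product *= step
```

Let's trace through this code step by step.

Initialize: product = 1
Entering loop: for step in range(1, 5):
After iteration 1: step = 1, product = 1
After iteration 2: step = 2, product = 2
After iteration 3: step = 3, product = 6
After iteration 4: step = 4, product = 24
Loop ends.

Final answer: 24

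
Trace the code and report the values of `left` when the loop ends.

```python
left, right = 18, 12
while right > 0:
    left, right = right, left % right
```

Let's trace through this code step by step.

Initialize: left = 18
Initialize: right = 12
Entering loop: while right > 0:
After iteration 1: left = 12, right = 6
After iteration 2: left = 6, right = 0
Loop ends.

Final answer: 6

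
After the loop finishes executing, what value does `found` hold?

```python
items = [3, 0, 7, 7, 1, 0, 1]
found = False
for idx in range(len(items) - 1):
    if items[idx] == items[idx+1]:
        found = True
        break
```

Let's trace through this code step by step.

Initialize: items = [3, 0, 7, 7, 1, 0, 1]
Initialize: found = False
Entering loop: for idx in range(len(items) - 1):
After iteration 1: idx = 0, found = False
After iteration 2: idx = 1, found = False
After iteration 3: idx = 2, found = True
Loop ends.

Final answer: True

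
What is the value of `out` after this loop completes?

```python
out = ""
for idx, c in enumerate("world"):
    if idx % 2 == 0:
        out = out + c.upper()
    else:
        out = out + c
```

Let's trace through this code step by step.

Initialize: out = ''
Entering loop: for idx, c in enumerate("world"):
After iteration 1: idx = 0, c = 'w', out = 'W'
After iteration 2: idx = 1, c = 'o', out = 'Wo'
After iteration 3: idx = 2, c = 'r', out = 'WoR'
After iteration 4: idx = 3, c = 'l', out = 'WoRl'
After iteration 5: idx = 4, c = 'd', out = 'WoRlD'
Loop ends.

Final answer: 'WoRlD'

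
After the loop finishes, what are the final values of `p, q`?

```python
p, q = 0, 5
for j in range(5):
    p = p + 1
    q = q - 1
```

Let's trace through this code step by step.

Initialize: p = 0
Initialize: q = 5
Entering loop: for j in range(5):
After iteration 1: j = 0, p = 1, q = 4
After iteration 2: j = 1, p = 2, q = 3
After iteration 3: j = 2, p = 3, q = 2
After iteration 4: j = 3, p = 4, q = 1
After iteration 5: j = 4, p = 5, q = 0
Loop ends.

Final answer: 5, 0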